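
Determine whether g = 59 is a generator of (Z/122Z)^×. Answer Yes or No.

φ(122) = φ(2)·φ(61) = 1·60 = 60 = 2^2 · 3 · 5.
It suffices to check that the order of 59 is not a proper divisor of 60: compute 59^(60/q) for q ∈ {2, 3, 5}.
59^30 ≡ 121 (mod 122)  [q = 2: ≢ 1 ✓]
59^20 ≡ 47 (mod 122)  [q = 3: ≢ 1 ✓]
59^12 ≡ 9 (mod 122)  [q = 5: ≢ 1 ✓]
Every test exponent gives a nontrivial residue, hence 59 generates the full group.

Yes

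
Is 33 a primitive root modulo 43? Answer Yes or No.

Yes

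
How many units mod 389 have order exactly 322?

φ(389) = 389 − 1 = 388 = 2^2 · 97.
Since (Z/389Z)^× is cyclic of order 388, the number of elements of order d is φ(d) when d | 388 and 0 otherwise.
Since 322 ∤ 388, the count is 0.

0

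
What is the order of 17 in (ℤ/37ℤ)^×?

36

By Lagrange's theorem, ord_37(17) divides φ(37) = 37 − 1 = 36 = 2^2 · 3^2.
Divisors of 36: 1, 2, 3, 4, 6, 9, 12, 18, 36.
Compute 17^d (mod 37) for the divisors d until we hit 1:
17^1 ≡ 17 (mod 37)
17^2 ≡ 30 (mod 37)
17^3 ≡ 29 (mod 37)
17^4 ≡ 12 (mod 37)
17^6 ≡ 27 (mod 37)
17^9 ≡ 6 (mod 37)
17^12 ≡ 26 (mod 37)
17^18 ≡ 36 (mod 37)
17^36 ≡ 1 (mod 37) ✓
So ord_37(17) = 36.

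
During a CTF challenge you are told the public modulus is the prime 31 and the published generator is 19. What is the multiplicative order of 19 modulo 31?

ord(19) | φ(31) = 31 − 1 = 30 = 2 · 3 · 5.
Divisors of 30: 1, 2, 3, 5, 6, 10, 15, 30.
Compute 19^d (mod 31) for the divisors d until we hit 1:
19^1 ≡ 19
19^2 ≡ 20
19^3 ≡ 8
19^5 ≡ 5
19^6 ≡ 2
19^10 ≡ 25
19^15 ≡ 1
So ord_31(19) = 15.

15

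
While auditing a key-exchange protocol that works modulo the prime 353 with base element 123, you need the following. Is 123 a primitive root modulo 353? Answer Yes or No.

φ(353) = 353 − 1 = 352 = 2^5 · 11.
Test 123^(352/q) mod 353 for each prime factor q of 352:
123^176 ≡ 352 (mod 353)  [q = 2: ≢ 1 ✓]
123^32 ≡ 217 (mod 353)  [q = 11: ≢ 1 ✓]
All checks pass, so 123 has order 352 and is a primitive root modulo 353.

Yes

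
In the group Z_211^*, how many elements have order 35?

24

φ(211) = 211 − 1 = 210 = 2 · 3 · 5 · 7.
Since (Z/211Z)^× is cyclic of order 210, the number of elements of order d is φ(d) when d | 210 and 0 otherwise.
35 = 5 · 7 divides 210, and φ(35) = 24.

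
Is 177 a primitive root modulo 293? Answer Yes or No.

Yes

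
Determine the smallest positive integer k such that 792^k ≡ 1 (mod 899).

210

Since 792 ∈ (Z/899Z)^×, its order divides φ(899) = φ(29·31) = (29−1)·(31−1) = 28·30 = 840 = 2^3 · 3 · 5 · 7.
Divisors of 840: 1, 2, 3, 4, 5, 6, 7, 8, 10, 12, 14, 15, 20, 21, 24, 28, 30, 35, 40, 42, 56, 60, 70, 84, 105, 120, 140, 168, 210, 280, 420, 840.
Compute 792^d (mod 899) for the divisors d until we hit 1:
792^1 ≡ 792 (mod 899)
792^2 ≡ 661 (mod 899)
792^3 ≡ 294 (mod 899)
792^4 ≡ 7 (mod 899)
792^5 ≡ 150 (mod 899)
792^6 ≡ 132 (mod 899)
792^7 ≡ 260 (mod 899)
792^8 ≡ 49 (mod 899)
792^10 ≡ 25 (mod 899)
792^12 ≡ 343 (mod 899)
792^14 ≡ 175 (mod 899)
792^15 ≡ 154 (mod 899)
792^20 ≡ 625 (mod 899)
792^21 ≡ 550 (mod 899)
792^24 ≡ 779 (mod 899)
792^28 ≡ 59 (mod 899)
792^30 ≡ 342 (mod 899)
792^35 ≡ 57 (mod 899)
792^40 ≡ 459 (mod 899)
792^42 ≡ 436 (mod 899)
792^56 ≡ 784 (mod 899)
792^60 ≡ 94 (mod 899)
792^70 ≡ 552 (mod 899)
792^84 ≡ 407 (mod 899)
792^105 ≡ 898 (mod 899)
792^120 ≡ 745 (mod 899)
792^140 ≡ 842 (mod 899)
792^168 ≡ 233 (mod 899)
792^210 ≡ 1 (mod 899) ✓
Therefore the multiplicative order of 792 modulo 899 is 210.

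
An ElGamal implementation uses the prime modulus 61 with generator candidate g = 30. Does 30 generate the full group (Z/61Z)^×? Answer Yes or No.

φ(61) = 61 − 1 = 60 = 2^2 · 3 · 5.
Test 30^(60/q) mod 61 for each prime factor q of 60:
30^30 ≡ 60 (mod 61)  [q = 2: ≢ 1 ✓]
30^20 ≡ 13 (mod 61)  [q = 3: ≢ 1 ✓]
30^12 ≡ 34 (mod 61)  [q = 5: ≢ 1 ✓]
Every test exponent gives a nontrivial residue, hence 30 generates the full group.

Yes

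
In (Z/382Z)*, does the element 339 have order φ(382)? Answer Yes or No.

Yes

φ(382) = φ(2)·φ(191) = 1·190 = 190 = 2 · 5 · 19.
Test 339^(190/q) mod 382 for each prime factor q of 190:
339^95 ≡ 381 (mod 382)  [q = 2: ≢ 1 ✓]
339^38 ≡ 109 (mod 382)  [q = 5: ≢ 1 ✓]
339^10 ≡ 351 (mod 382)  [q = 19: ≢ 1 ✓]
None equal 1, so ord_382(339) = 190: 339 is a primitive root.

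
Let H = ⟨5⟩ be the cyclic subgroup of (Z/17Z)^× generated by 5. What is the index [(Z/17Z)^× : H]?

1

The order of 5 must divide φ(17) = 17 − 1 = 16 = 2^4.
Divisors of 16: 1, 2, 4, 8, 16.
Evaluate successive powers at the divisors of 16:
5^1 ≡ 5
5^2 ≡ 8
5^4 ≡ 13
5^8 ≡ 16
5^16 ≡ 1
The order of 5 is 16, so the subgroup it generates has 16 elements.
[(Z/17Z)^× : ⟨5⟩] = 16/16 = 1.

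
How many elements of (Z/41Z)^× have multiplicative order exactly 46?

0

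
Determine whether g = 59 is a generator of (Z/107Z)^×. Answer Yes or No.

Yes

φ(107) = 107 − 1 = 106 = 2 · 53.
Test 59^(106/q) mod 107 for each prime factor q of 106:
59^53 ≡ 106 (mod 107)  [q = 2: ≢ 1 ✓]
59^2 ≡ 57 (mod 107)  [q = 53: ≢ 1 ✓]
All checks pass, so 59 has order 106 and is a primitive root modulo 107.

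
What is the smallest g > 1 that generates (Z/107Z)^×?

2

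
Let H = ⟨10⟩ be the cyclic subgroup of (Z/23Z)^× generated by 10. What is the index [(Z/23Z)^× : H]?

Since 10 ∈ (Z/23Z)^×, its order divides φ(23) = 23 − 1 = 22 = 2 · 11.
Divisors of 22: 1, 2, 11, 22.
Compute 10^d (mod 23) for the divisors d until we hit 1:
10^1 ≡ 10 (mod 23)
10^2 ≡ 8 (mod 23)
10^11 ≡ 22 (mod 23)
10^22 ≡ 1 (mod 23) ✓
Thus |⟨10⟩| = ord(10) = 22.
[(Z/23Z)^× : ⟨10⟩] = 22/22 = 1.

1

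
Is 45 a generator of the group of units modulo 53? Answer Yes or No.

φ(53) = 53 − 1 = 52 = 2^2 · 13.
It suffices to check that the order of 45 is not a proper divisor of 52: compute 45^(52/q) for q ∈ {2, 13}.
45^26 ≡ 52 (mod 53)  [q = 2: ≢ 1 ✓]
45^4 ≡ 15 (mod 53)  [q = 13: ≢ 1 ✓]
None equal 1, so ord_53(45) = 52: 45 is a primitive root.

Yes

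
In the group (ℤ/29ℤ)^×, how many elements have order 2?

1

φ(29) = 29 − 1 = 28 = 2^2 · 7.
(Z/29Z)^× is cyclic (|G| = 28); a cyclic group of order m has exactly φ(d) elements of each order d | m, and none otherwise.
2 | 28, and φ(2) = 2 − 1 = 1.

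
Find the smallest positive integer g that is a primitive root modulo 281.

3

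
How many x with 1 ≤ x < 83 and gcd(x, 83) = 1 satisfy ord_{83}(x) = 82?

40

φ(83) = 83 − 1 = 82 = 2 · 41.
In a cyclic group of order 82, there are φ(d) elements of order d for each divisor d of 82, and zero for non-divisors.
82 = 2 · 41 divides 82, and φ(82) = 40.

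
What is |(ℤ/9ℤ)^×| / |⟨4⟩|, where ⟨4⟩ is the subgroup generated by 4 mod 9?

2

By Lagrange's theorem, ord_9(4) divides φ(9) = φ(3^2) = 3·(3−1) = 6 = 2 · 3.
Divisors of 6: 1, 2, 3, 6.
Compute 4^d (mod 9) for the divisors d until we hit 1:
4^1 ≡ 4 (mod 9)
4^2 ≡ 7 (mod 9)
4^3 ≡ 1 (mod 9) ✓
The order of 4 is 3, so the subgroup it generates has 3 elements.
[(Z/9Z)^× : ⟨4⟩] = 6/3 = 2.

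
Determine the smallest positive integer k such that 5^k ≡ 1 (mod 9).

6

Since 5 ∈ (Z/9Z)^×, its order divides φ(9) = φ(3^2) = 3·(3−1) = 6 = 2 · 3.
Divisors of 6: 1, 2, 3, 6.
Evaluate successive powers at the divisors of 6:
5^1 ≡ 5 (mod 9)
5^2 ≡ 7 (mod 9)
5^3 ≡ 8 (mod 9)
5^6 ≡ 1 (mod 9) ✓
So ord_9(5) = 6.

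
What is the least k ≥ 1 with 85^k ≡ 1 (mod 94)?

The order of 85 must divide φ(94) = φ(2)·φ(47) = 1·46 = 46 = 2 · 23.
Divisors of 46: 1, 2, 23, 46.
Test each divisor d:
85^1 ≡ 85
85^2 ≡ 81
85^23 ≡ 93
85^46 ≡ 1
The smallest such exponent is 46, so the order of 85 is 46.

46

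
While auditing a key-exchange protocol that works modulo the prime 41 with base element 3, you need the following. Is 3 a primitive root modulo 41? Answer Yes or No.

No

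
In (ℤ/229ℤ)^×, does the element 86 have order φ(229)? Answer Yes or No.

No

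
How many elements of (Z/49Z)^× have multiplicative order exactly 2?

φ(49) = φ(7^2) = 7·(7−1) = 42 = 2 · 3 · 7.
In a cyclic group of order 42, there are φ(d) elements of order d for each divisor d of 42, and zero for non-divisors.
2 | 42, and φ(2) = 2 − 1 = 1.

1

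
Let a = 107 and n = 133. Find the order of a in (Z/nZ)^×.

6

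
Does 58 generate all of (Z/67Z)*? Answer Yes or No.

No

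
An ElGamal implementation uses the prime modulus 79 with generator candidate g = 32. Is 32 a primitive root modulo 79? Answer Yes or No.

φ(79) = 79 − 1 = 78 = 2 · 3 · 13.
Test 32^(78/q) mod 79 for each prime factor q of 78:
32^39 ≡ 1 (mod 79)  [q = 2: ≡ 1 ✗]
32^26 ≡ 55 (mod 79)  [q = 3: ≢ 1 ✓]
32^6 ≡ 52 (mod 79)  [q = 13: ≢ 1 ✓]
32^39 ≡ 1 shows ord(32) | 39, strictly less than φ(79); not a primitive root.

No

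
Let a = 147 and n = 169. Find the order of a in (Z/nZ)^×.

6

Since 147 ∈ (Z/169Z)^×, its order divides φ(169) = φ(13^2) = 13·(13−1) = 156 = 2^2 · 3 · 13.
Divisors of 156: 1, 2, 3, 4, 6, 12, 13, 26, 39, 52, 78, 156.
Compute 147^d (mod 169) for the divisors d until we hit 1:
147^1 ≡ 147 (mod 169)
147^2 ≡ 146 (mod 169)
147^3 ≡ 168 (mod 169)
147^4 ≡ 22 (mod 169)
147^6 ≡ 1 (mod 169) ✓
Hence ord(147) = 6.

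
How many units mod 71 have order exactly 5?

φ(71) = 71 − 1 = 70 = 2 · 5 · 7.
In a cyclic group of order 70, there are φ(d) elements of order d for each divisor d of 70, and zero for non-divisors.
5 | 70, and φ(5) = 5 − 1 = 4.

4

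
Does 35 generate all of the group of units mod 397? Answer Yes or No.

No

φ(397) = 397 − 1 = 396 = 2^2 · 3^2 · 11.
It suffices to check that the order of 35 is not a proper divisor of 396: compute 35^(396/q) for q ∈ {2, 3, 11}.
35^198 ≡ 1 (mod 397)  [q = 2: ≡ 1 ✗]
35^132 ≡ 1 (mod 397)  [q = 3: ≡ 1 ✗]
35^36 ≡ 1 (mod 397)  [q = 11: ≡ 1 ✗]
35^198 ≡ 1 shows ord(35) | 198, strictly less than φ(397); not a primitive root.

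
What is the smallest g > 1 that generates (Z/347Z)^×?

2

φ(347) = 347 − 1 = 346 = 2 · 173.
g is a primitive root iff g^(346/q) ≢ 1 (mod 347) for each prime q ∈ {2, 173}.
g = 2: 2^173 ≡ 346; 2^2 ≡ 4 — none is 1, so 2 is a primitive root.
So 2 is the smallest generator of (Z/347Z)^×.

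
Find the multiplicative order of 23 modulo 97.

96

By Lagrange's theorem, ord_97(23) divides φ(97) = 97 − 1 = 96 = 2^5 · 3.
Divisors of 96: 1, 2, 3, 4, 6, 8, 12, 16, 24, 32, 48, 96.
Check 23^d mod 97 for each divisor in increasing order:
23^1 ≡ 23 (mod 97)
23^2 ≡ 44 (mod 97)
23^3 ≡ 42 (mod 97)
23^4 ≡ 93 (mod 97)
23^6 ≡ 18 (mod 97)
23^8 ≡ 16 (mod 97)
23^12 ≡ 33 (mod 97)
23^16 ≡ 62 (mod 97)
23^24 ≡ 22 (mod 97)
23^32 ≡ 61 (mod 97)
23^48 ≡ 96 (mod 97)
23^96 ≡ 1 (mod 97) ✓
Therefore the multiplicative order of 23 modulo 97 is 96.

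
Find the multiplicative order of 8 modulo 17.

8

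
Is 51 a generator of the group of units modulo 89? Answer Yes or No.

φ(89) = 89 − 1 = 88 = 2^3 · 11.
An element g generates (Z/89Z)^× iff g^(88/q) ≢ 1 (mod 89) for each prime q ∈ {2, 11}.
51^44 ≡ 88 (mod 89)  [q = 2: ≢ 1 ✓]
51^8 ≡ 67 (mod 89)  [q = 11: ≢ 1 ✓]
All checks pass, so 51 has order 88 and is a primitive root modulo 89.

Yes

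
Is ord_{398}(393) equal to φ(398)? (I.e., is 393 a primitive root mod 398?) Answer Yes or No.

No

φ(398) = φ(2)·φ(199) = 1·198 = 198 = 2 · 3^2 · 11.
Test 393^(198/q) mod 398 for each prime factor q of 198:
393^99 ≡ 397 (mod 398)  [q = 2: ≢ 1 ✓]
393^66 ≡ 1 (mod 398)  [q = 3: ≡ 1 ✗]
393^18 ≡ 217 (mod 398)  [q = 11: ≢ 1 ✓]
The check at q = 3 fails, so 393 generates a proper subgroup.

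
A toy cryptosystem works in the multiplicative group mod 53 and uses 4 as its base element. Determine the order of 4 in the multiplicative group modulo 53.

26

ord(4) | φ(53) = 53 − 1 = 52 = 2^2 · 13.
Divisors of 52: 1, 2, 4, 13, 26, 52.
Compute 4^d (mod 53) for the divisors d until we hit 1:
4^1 ≡ 4 (mod 53)
4^2 ≡ 16 (mod 53)
4^4 ≡ 44 (mod 53)
4^13 ≡ 52 (mod 53)
4^26 ≡ 1 (mod 53) ✓
So ord_53(4) = 26.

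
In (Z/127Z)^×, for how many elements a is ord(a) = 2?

φ(127) = 127 − 1 = 126 = 2 · 3^2 · 7.
In a cyclic group of order 126, there are φ(d) elements of order d for each divisor d of 126, and zero for non-divisors.
2 | 126, and φ(2) = 2 − 1 = 1.

1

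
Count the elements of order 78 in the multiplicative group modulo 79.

24

φ(79) = 79 − 1 = 78 = 2 · 3 · 13.
Since (Z/79Z)^× is cyclic of order 78, the number of elements of order d is φ(d) when d | 78 and 0 otherwise.
78 = 2 · 3 · 13 divides 78, and φ(78) = 24.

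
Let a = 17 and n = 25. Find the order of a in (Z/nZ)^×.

The order of 17 must divide φ(25) = φ(5^2) = 5·(5−1) = 20 = 2^2 · 5.
Divisors of 20: 1, 2, 4, 5, 10, 20.
Check 17^d mod 25 for each divisor in increasing order:
17^1 ≡ 17
17^2 ≡ 14
17^4 ≡ 21
17^5 ≡ 7
17^10 ≡ 24
17^20 ≡ 1
The smallest such exponent is 20, so the order of 17 is 20.

20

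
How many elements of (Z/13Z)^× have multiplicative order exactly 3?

2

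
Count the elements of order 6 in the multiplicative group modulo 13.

2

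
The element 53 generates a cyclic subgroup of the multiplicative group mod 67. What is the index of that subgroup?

3

Since 53 ∈ (Z/67Z)^×, its order divides φ(67) = 67 − 1 = 66 = 2 · 3 · 11.
Divisors of 66: 1, 2, 3, 6, 11, 22, 33, 66.
Evaluate successive powers at the divisors of 66:
53^1 ≡ 53
53^2 ≡ 62
53^3 ≡ 3
53^6 ≡ 9
53^11 ≡ 66
53^22 ≡ 1
The order of 53 is 22, so the subgroup it generates has 22 elements.
Index = |(Z/67Z)^×| / |⟨53⟩| = 66 / 22 = 3.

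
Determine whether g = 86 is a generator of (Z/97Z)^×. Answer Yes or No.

No

φ(97) = 97 − 1 = 96 = 2^5 · 3.
Test 86^(96/q) mod 97 for each prime factor q of 96:
86^48 ≡ 1 (mod 97)  [q = 2: ≡ 1 ✗]
86^32 ≡ 61 (mod 97)  [q = 3: ≢ 1 ✓]
The check at q = 2 fails, so 86 generates a proper subgroup.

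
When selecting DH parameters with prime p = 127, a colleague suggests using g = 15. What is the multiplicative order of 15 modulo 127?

63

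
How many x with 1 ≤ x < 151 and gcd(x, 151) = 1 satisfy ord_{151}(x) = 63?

φ(151) = 151 − 1 = 150 = 2 · 3 · 5^2.
(Z/151Z)^× is cyclic (|G| = 150); a cyclic group of order m has exactly φ(d) elements of each order d | m, and none otherwise.
Since 63 ∤ 150, the count is 0.

0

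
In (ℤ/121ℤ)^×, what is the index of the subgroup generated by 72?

1

Since 72 ∈ (Z/121Z)^×, its order divides φ(121) = φ(11^2) = 11·(11−1) = 110 = 2 · 5 · 11.
Divisors of 110: 1, 2, 5, 10, 11, 22, 55, 110.
Check 72^d mod 121 for each divisor in increasing order:
72^1 ≡ 72 (mod 121)
72^2 ≡ 102 (mod 121)
72^5 ≡ 98 (mod 121)
72^10 ≡ 45 (mod 121)
72^11 ≡ 94 (mod 121)
72^22 ≡ 3 (mod 121)
72^55 ≡ 120 (mod 121)
72^110 ≡ 1 (mod 121) ✓
So ord_121(72) = 110, hence |⟨72⟩| = 110.
The index is φ(121) / ord(72) = 110 / 110 = 1.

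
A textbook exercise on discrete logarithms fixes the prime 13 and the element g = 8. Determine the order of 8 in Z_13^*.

The order of 8 must divide φ(13) = 13 − 1 = 12 = 2^2 · 3.
Divisors of 12: 1, 2, 3, 4, 6, 12.
Compute 8^d (mod 13) for the divisors d until we hit 1:
8^1 ≡ 8
8^2 ≡ 12
8^3 ≡ 5
8^4 ≡ 1
The smallest such exponent is 4, so the order of 8 is 4.

4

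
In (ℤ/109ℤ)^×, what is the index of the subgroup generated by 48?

4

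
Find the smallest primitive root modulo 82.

φ(82) = φ(2)·φ(41) = 1·40 = 40 = 2^3 · 5.
g is a primitive root iff g^(40/q) ≢ 1 (mod 82) for each prime q ∈ {2, 5}.
g = 2: gcd(2, 82) = 2 > 1, not a unit — skip.
g = 3: 3^20 ≡ 81; 3^8 ≡ 1 — hits 1, so not a primitive root.
g = 4: gcd(4, 82) = 2 > 1, not a unit — skip.
g = 5: 5^20 ≡ 1 — hits 1, so not a primitive root.
g = 6: gcd(6, 82) = 2 > 1, not a unit — skip.
g = 7: 7^20 ≡ 81; 7^8 ≡ 37 — none is 1, so 7 is a primitive root.
Hence the least primitive root of 82 is 7.

7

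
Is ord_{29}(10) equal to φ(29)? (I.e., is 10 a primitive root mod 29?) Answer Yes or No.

Yes

φ(29) = 29 − 1 = 28 = 2^2 · 7.
Test 10^(28/q) mod 29 for each prime factor q of 28:
10^14 ≡ 28 (mod 29)  [q = 2: ≢ 1 ✓]
10^4 ≡ 24 (mod 29)  [q = 7: ≢ 1 ✓]
Every test exponent gives a nontrivial residue, hence 10 generates the full group.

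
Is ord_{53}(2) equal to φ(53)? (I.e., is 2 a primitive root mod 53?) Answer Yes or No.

Yes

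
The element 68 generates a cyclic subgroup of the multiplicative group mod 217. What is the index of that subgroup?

30

The order of 68 must divide φ(217) = φ(7·31) = (7−1)·(31−1) = 6·30 = 180 = 2^2 · 3^2 · 5.
Divisors of 180: 1, 2, 3, 4, 5, 6, 9, 10, 12, 15, 18, 20, 30, 36, 45, 60, 90, 180.
Evaluate successive powers at the divisors of 180:
68^1 ≡ 68 (mod 217)
68^2 ≡ 67 (mod 217)
68^3 ≡ 216 (mod 217)
68^4 ≡ 149 (mod 217)
68^5 ≡ 150 (mod 217)
68^6 ≡ 1 (mod 217) ✓
The order of 68 is 6, so the subgroup it generates has 6 elements.
Index = |(Z/217Z)^×| / |⟨68⟩| = 180 / 6 = 30.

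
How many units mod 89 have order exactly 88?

40

φ(89) = 89 − 1 = 88 = 2^3 · 11.
In a cyclic group of order 88, there are φ(d) elements of order d for each divisor d of 88, and zero for non-divisors.
88 = 2^3 · 11 divides 88, and φ(88) = 40.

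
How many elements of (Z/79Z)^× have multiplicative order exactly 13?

12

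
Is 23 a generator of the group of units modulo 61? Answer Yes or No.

φ(61) = 61 − 1 = 60 = 2^2 · 3 · 5.
An element g generates (Z/61Z)^× iff g^(60/q) ≢ 1 (mod 61) for each prime q ∈ {2, 3, 5}.
23^30 ≡ 60 (mod 61)  [q = 2: ≢ 1 ✓]
23^20 ≡ 1 (mod 61)  [q = 3: ≡ 1 ✗]
23^12 ≡ 20 (mod 61)  [q = 5: ≢ 1 ✓]
The check at q = 3 fails, so 23 generates a proper subgroup.

No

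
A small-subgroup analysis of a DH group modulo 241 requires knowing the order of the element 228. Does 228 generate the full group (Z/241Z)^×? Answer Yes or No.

φ(241) = 241 − 1 = 240 = 2^4 · 3 · 5.
228 is a primitive root mod 241 iff 228^(φ(241)/q) ≢ 1 for every prime q | φ(241), i.e. q ∈ {2, 3, 5}.
228^120 ≡ 240 (mod 241)  [q = 2: ≢ 1 ✓]
228^80 ≡ 225 (mod 241)  [q = 3: ≢ 1 ✓]
228^48 ≡ 87 (mod 241)  [q = 5: ≢ 1 ✓]
Every test exponent gives a nontrivial residue, hence 228 generates the full group.

Yes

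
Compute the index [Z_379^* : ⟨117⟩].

1

ord(117) | φ(379) = 379 − 1 = 378 = 2 · 3^3 · 7.
Divisors of 378: 1, 2, 3, 6, 7, 9, 14, 18, 21, 27, 42, 54, 63, 126, 189, 378.
Check 117^d mod 379 for each divisor in increasing order:
117^1 ≡ 117 (mod 379)
117^2 ≡ 45 (mod 379)
117^3 ≡ 338 (mod 379)
117^6 ≡ 165 (mod 379)
117^7 ≡ 355 (mod 379)
117^9 ≡ 57 (mod 379)
117^14 ≡ 197 (mod 379)
117^18 ≡ 217 (mod 379)
117^21 ≡ 199 (mod 379)
117^27 ≡ 241 (mod 379)
117^42 ≡ 185 (mod 379)
117^54 ≡ 94 (mod 379)
117^63 ≡ 52 (mod 379)
117^126 ≡ 51 (mod 379)
117^189 ≡ 378 (mod 379)
117^378 ≡ 1 (mod 379) ✓
The order of 117 is 378, so the subgroup it generates has 378 elements.
Index = |(Z/379Z)^×| / |⟨117⟩| = 378 / 378 = 1.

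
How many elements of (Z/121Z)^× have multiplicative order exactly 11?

φ(121) = φ(11^2) = 11·(11−1) = 110 = 2 · 5 · 11.
In a cyclic group of order 110, there are φ(d) elements of order d for each divisor d of 110, and zero for non-divisors.
11 | 110, and φ(11) = 11 − 1 = 10.

10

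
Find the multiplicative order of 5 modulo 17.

16

ord(5) | φ(17) = 17 − 1 = 16 = 2^4.
Divisors of 16: 1, 2, 4, 8, 16.
Evaluate successive powers at the divisors of 16:
5^1 ≡ 5
5^2 ≡ 8
5^4 ≡ 13
5^8 ≡ 16
5^16 ≡ 1
Therefore the multiplicative order of 5 modulo 17 is 16.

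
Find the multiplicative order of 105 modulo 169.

ord(105) | φ(169) = φ(13^2) = 13·(13−1) = 156 = 2^2 · 3 · 13.
Divisors of 156: 1, 2, 3, 4, 6, 12, 13, 26, 39, 52, 78, 156.
Evaluate successive powers at the divisors of 156:
105^1 ≡ 105
105^2 ≡ 40
105^3 ≡ 144
105^4 ≡ 79
105^6 ≡ 118
105^12 ≡ 66
105^13 ≡ 1
So ord_169(105) = 13.

13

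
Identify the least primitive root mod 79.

3

φ(79) = 79 − 1 = 78 = 2 · 3 · 13.
g is a primitive root iff g^(78/q) ≢ 1 (mod 79) for each prime q ∈ {2, 3, 13}.
g = 2: 2^39 ≡ 1 — hits 1, so not a primitive root.
g = 3: 3^39 ≡ 78; 3^26 ≡ 23; 3^6 ≡ 18 — none is 1, so 3 is a primitive root.
So 3 is the smallest generator of (Z/79Z)^×.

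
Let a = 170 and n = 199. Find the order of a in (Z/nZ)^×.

198

Since 170 ∈ (Z/199Z)^×, its order divides φ(199) = 199 − 1 = 198 = 2 · 3^2 · 11.
Divisors of 198: 1, 2, 3, 6, 9, 11, 18, 22, 33, 66, 99, 198.
Compute 170^d (mod 199) for the divisors d until we hit 1:
170^1 ≡ 170
170^2 ≡ 45
170^3 ≡ 88
170^6 ≡ 182
170^9 ≡ 96
170^11 ≡ 141
170^18 ≡ 62
170^22 ≡ 180
170^33 ≡ 107
170^66 ≡ 106
170^99 ≡ 198
170^198 ≡ 1
Therefore the multiplicative order of 170 modulo 199 is 198.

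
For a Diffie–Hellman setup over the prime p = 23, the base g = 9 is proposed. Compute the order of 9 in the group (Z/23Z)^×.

11

ord(9) | φ(23) = 23 − 1 = 22 = 2 · 11.
Divisors of 22: 1, 2, 11, 22.
Check 9^d mod 23 for each divisor in increasing order:
9^1 ≡ 9
9^2 ≡ 12
9^11 ≡ 1
So ord_23(9) = 11.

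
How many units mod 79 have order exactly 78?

24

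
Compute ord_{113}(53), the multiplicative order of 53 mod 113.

The order of 53 must divide φ(113) = 113 − 1 = 112 = 2^4 · 7.
Divisors of 112: 1, 2, 4, 7, 8, 14, 16, 28, 56, 112.
Compute 53^d (mod 113) for the divisors d until we hit 1:
53^1 ≡ 53
53^2 ≡ 97
53^4 ≡ 30
53^7 ≡ 98
53^8 ≡ 109
53^14 ≡ 112
53^16 ≡ 16
53^28 ≡ 1
Hence ord(53) = 28.

28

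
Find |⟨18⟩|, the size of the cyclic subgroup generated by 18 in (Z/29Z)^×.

By Lagrange's theorem, ord_29(18) divides φ(29) = 29 − 1 = 28 = 2^2 · 7.
Divisors of 28: 1, 2, 4, 7, 14, 28.
Evaluate successive powers at the divisors of 28:
18^1 ≡ 18
18^2 ≡ 5
18^4 ≡ 25
18^7 ≡ 17
18^14 ≡ 28
18^28 ≡ 1
The smallest such exponent is 28, so the order of 18 is 28.

28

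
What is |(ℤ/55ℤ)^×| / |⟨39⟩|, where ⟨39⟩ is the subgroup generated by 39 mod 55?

4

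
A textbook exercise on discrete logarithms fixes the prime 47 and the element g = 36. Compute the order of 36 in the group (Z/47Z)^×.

23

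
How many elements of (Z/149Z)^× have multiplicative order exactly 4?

φ(149) = 149 − 1 = 148 = 2^2 · 37.
In a cyclic group of order 148, there are φ(d) elements of order d for each divisor d of 148, and zero for non-divisors.
4 = 2^2 divides 148, and φ(4) = 2.

2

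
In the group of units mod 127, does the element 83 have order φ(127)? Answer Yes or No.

Yes

φ(127) = 127 − 1 = 126 = 2 · 3^2 · 7.
Test 83^(126/q) mod 127 for each prime factor q of 126:
83^63 ≡ 126 (mod 127)  [q = 2: ≢ 1 ✓]
83^42 ≡ 19 (mod 127)  [q = 3: ≢ 1 ✓]
83^18 ≡ 16 (mod 127)  [q = 7: ≢ 1 ✓]
Every test exponent gives a nontrivial residue, hence 83 generates the full group.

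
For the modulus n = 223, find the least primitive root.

3

φ(223) = 223 − 1 = 222 = 2 · 3 · 37.
Test candidates g = 2, 3, … against the prime factors q ∈ {2, 3, 37} of φ(223): g is a generator iff g^(222/q) ≢ 1 for every such q.
g = 2: 2^111 ≡ 1 — hits 1, so not a primitive root.
g = 3: 3^111 ≡ 222; 3^74 ≡ 183; 3^6 ≡ 60 — none is 1, so 3 is a primitive root.
The smallest primitive root modulo 223 is 3.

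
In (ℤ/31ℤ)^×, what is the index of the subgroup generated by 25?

10

By Lagrange's theorem, ord_31(25) divides φ(31) = 31 − 1 = 30 = 2 · 3 · 5.
Divisors of 30: 1, 2, 3, 5, 6, 10, 15, 30.
Check 25^d mod 31 for each divisor in increasing order:
25^1 ≡ 25
25^2 ≡ 5
25^3 ≡ 1
The order of 25 is 3, so the subgroup it generates has 3 elements.
The index is φ(31) / ord(25) = 30 / 3 = 10.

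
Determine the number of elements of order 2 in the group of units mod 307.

φ(307) = 307 − 1 = 306 = 2 · 3^2 · 17.
(Z/307Z)^× is cyclic (|G| = 306); a cyclic group of order m has exactly φ(d) elements of each order d | m, and none otherwise.
2 | 306, and φ(2) = 2 − 1 = 1.

1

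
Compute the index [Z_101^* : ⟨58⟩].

The order of 58 must divide φ(101) = 101 − 1 = 100 = 2^2 · 5^2.
Divisors of 100: 1, 2, 4, 5, 10, 20, 25, 50, 100.
Evaluate successive powers at the divisors of 100:
58^1 ≡ 58 (mod 101)
58^2 ≡ 31 (mod 101)
58^4 ≡ 52 (mod 101)
58^5 ≡ 87 (mod 101)
58^10 ≡ 95 (mod 101)
58^20 ≡ 36 (mod 101)
58^25 ≡ 1 (mod 101) ✓
Thus |⟨58⟩| = ord(58) = 25.
[(Z/101Z)^× : ⟨58⟩] = 100/25 = 4.

4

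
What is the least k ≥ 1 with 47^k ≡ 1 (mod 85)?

The order of 47 must divide φ(85) = φ(5·17) = (5−1)·(17−1) = 4·16 = 64 = 2^6.
Divisors of 64: 1, 2, 4, 8, 16, 32, 64.
Evaluate successive powers at the divisors of 64:
47^1 ≡ 47
47^2 ≡ 84
47^4 ≡ 1
Hence ord(47) = 4.

4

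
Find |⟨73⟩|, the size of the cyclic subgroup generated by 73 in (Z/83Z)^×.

By Lagrange's theorem, ord_83(73) divides φ(83) = 83 − 1 = 82 = 2 · 41.
Divisors of 82: 1, 2, 41, 82.
Evaluate successive powers at the divisors of 82:
73^1 ≡ 73 (mod 83)
73^2 ≡ 17 (mod 83)
73^41 ≡ 82 (mod 83)
73^82 ≡ 1 (mod 83) ✓
Therefore the multiplicative order of 73 modulo 83 is 82.

82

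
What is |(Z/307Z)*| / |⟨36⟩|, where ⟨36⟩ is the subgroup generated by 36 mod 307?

6

By Lagrange's theorem, ord_307(36) divides φ(307) = 307 − 1 = 306 = 2 · 3^2 · 17.
Divisors of 306: 1, 2, 3, 6, 9, 17, 18, 34, 51, 102, 153, 306.
Compute 36^d (mod 307) for the divisors d until we hit 1:
36^1 ≡ 36
36^2 ≡ 68
36^3 ≡ 299
36^6 ≡ 64
36^9 ≡ 102
36^17 ≡ 289
36^18 ≡ 273
36^34 ≡ 17
36^51 ≡ 1
The order of 36 is 51, so the subgroup it generates has 51 elements.
The index is φ(307) / ord(36) = 306 / 51 = 6.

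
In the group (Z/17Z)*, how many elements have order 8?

4

φ(17) = 17 − 1 = 16 = 2^4.
(Z/17Z)^× is cyclic (|G| = 16); a cyclic group of order m has exactly φ(d) elements of each order d | m, and none otherwise.
8 = 2^3 divides 16, and φ(8) = 4.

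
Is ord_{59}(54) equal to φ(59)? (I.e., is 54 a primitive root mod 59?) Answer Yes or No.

φ(59) = 59 − 1 = 58 = 2 · 29.
54 is a primitive root mod 59 iff 54^(φ(59)/q) ≢ 1 for every prime q | φ(59), i.e. q ∈ {2, 29}.
54^29 ≡ 58 (mod 59)  [q = 2: ≢ 1 ✓]
54^2 ≡ 25 (mod 59)  [q = 29: ≢ 1 ✓]
Every test exponent gives a nontrivial residue, hence 54 generates the full group.

Yes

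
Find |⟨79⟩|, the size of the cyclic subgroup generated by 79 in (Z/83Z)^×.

ord(79) | φ(83) = 83 − 1 = 82 = 2 · 41.
Divisors of 82: 1, 2, 41, 82.
Check 79^d mod 83 for each divisor in increasing order:
79^1 ≡ 79
79^2 ≡ 16
79^41 ≡ 82
79^82 ≡ 1
The smallest such exponent is 82, so the order of 79 is 82.

82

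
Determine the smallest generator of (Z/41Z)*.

φ(41) = 41 − 1 = 40 = 2^3 · 5.
g is a primitive root iff g^(40/q) ≢ 1 (mod 41) for each prime q ∈ {2, 5}.
g = 2: 2^20 ≡ 1 — hits 1, so not a primitive root.
g = 3: 3^20 ≡ 40; 3^8 ≡ 1 — hits 1, so not a primitive root.
g = 4: 4^20 ≡ 1 — hits 1, so not a primitive root.
g = 5: 5^20 ≡ 1 — hits 1, so not a primitive root.
g = 6: 6^20 ≡ 40; 6^8 ≡ 10 — none is 1, so 6 is a primitive root.
So 6 is the smallest generator of (Z/41Z)^×.

6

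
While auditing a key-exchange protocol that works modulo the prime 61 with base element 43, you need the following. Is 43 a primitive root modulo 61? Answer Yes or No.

Yes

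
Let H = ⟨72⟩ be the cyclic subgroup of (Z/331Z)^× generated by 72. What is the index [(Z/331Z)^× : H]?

By Lagrange's theorem, ord_331(72) divides φ(331) = 331 − 1 = 330 = 2 · 3 · 5 · 11.
Divisors of 330: 1, 2, 3, 5, 6, 10, 11, 15, 22, 30, 33, 55, 66, 110, 165, 330.
Test each divisor d:
72^1 ≡ 72
72^2 ≡ 219
72^3 ≡ 211
72^5 ≡ 200
72^6 ≡ 167
72^10 ≡ 280
72^11 ≡ 300
72^15 ≡ 61
72^22 ≡ 299
72^30 ≡ 80
72^33 ≡ 330
72^55 ≡ 32
72^66 ≡ 1
So ord_331(72) = 66, hence |⟨72⟩| = 66.
The index is φ(331) / ord(72) = 330 / 66 = 5.

5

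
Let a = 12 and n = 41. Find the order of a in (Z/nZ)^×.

40

By Lagrange's theorem, ord_41(12) divides φ(41) = 41 − 1 = 40 = 2^3 · 5.
Divisors of 40: 1, 2, 4, 5, 8, 10, 20, 40.
Check 12^d mod 41 for each divisor in increasing order:
12^1 ≡ 12 (mod 41)
12^2 ≡ 21 (mod 41)
12^4 ≡ 31 (mod 41)
12^5 ≡ 3 (mod 41)
12^8 ≡ 18 (mod 41)
12^10 ≡ 9 (mod 41)
12^20 ≡ 40 (mod 41)
12^40 ≡ 1 (mod 41) ✓
The smallest such exponent is 40, so the order of 12 is 40.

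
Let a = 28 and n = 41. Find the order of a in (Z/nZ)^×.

40

ord(28) | φ(41) = 41 − 1 = 40 = 2^3 · 5.
Divisors of 40: 1, 2, 4, 5, 8, 10, 20, 40.
Check 28^d mod 41 for each divisor in increasing order:
28^1 ≡ 28
28^2 ≡ 5
28^4 ≡ 25
28^5 ≡ 3
28^8 ≡ 10
28^10 ≡ 9
28^20 ≡ 40
28^40 ≡ 1
So ord_41(28) = 40.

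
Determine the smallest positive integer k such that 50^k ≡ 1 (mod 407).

180

The order of 50 must divide φ(407) = φ(11·37) = (11−1)·(37−1) = 10·36 = 360 = 2^3 · 3^2 · 5.
Divisors of 360: 1, 2, 3, 4, 5, 6, 8, 9, 10, 12, 15, 18, 20, 24, 30, 36, 40, 45, 60, 72, 90, 120, 180, 360.
Evaluate successive powers at the divisors of 360:
50^1 ≡ 50 (mod 407)
50^2 ≡ 58 (mod 407)
50^3 ≡ 51 (mod 407)
50^4 ≡ 108 (mod 407)
50^5 ≡ 109 (mod 407)
50^6 ≡ 159 (mod 407)
50^8 ≡ 268 (mod 407)
50^9 ≡ 376 (mod 407)
50^10 ≡ 78 (mod 407)
50^12 ≡ 47 (mod 407)
50^15 ≡ 362 (mod 407)
50^18 ≡ 147 (mod 407)
50^20 ≡ 386 (mod 407)
50^24 ≡ 174 (mod 407)
50^30 ≡ 397 (mod 407)
50^36 ≡ 38 (mod 407)
50^40 ≡ 34 (mod 407)
50^45 ≡ 43 (mod 407)
50^60 ≡ 100 (mod 407)
50^72 ≡ 223 (mod 407)
50^90 ≡ 221 (mod 407)
50^120 ≡ 232 (mod 407)
50^180 ≡ 1 (mod 407) ✓
So ord_407(50) = 180.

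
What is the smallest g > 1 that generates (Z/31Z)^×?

φ(31) = 31 − 1 = 30 = 2 · 3 · 5.
Test candidates g = 2, 3, … against the prime factors q ∈ {2, 3, 5} of φ(31): g is a generator iff g^(30/q) ≢ 1 for every such q.
g = 2: 2^15 ≡ 1 — hits 1, so not a primitive root.
g = 3: 3^15 ≡ 30; 3^10 ≡ 25; 3^6 ≡ 16 — none is 1, so 3 is a primitive root.
The smallest primitive root modulo 31 is 3.

3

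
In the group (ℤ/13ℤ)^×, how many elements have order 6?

φ(13) = 13 − 1 = 12 = 2^2 · 3.
In a cyclic group of order 12, there are φ(d) elements of order d for each divisor d of 12, and zero for non-divisors.
6 = 2 · 3 divides 12, and φ(6) = 2.

2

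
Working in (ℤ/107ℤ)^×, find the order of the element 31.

106

ord(31) | φ(107) = 107 − 1 = 106 = 2 · 53.
Divisors of 106: 1, 2, 53, 106.
Test each divisor d:
31^1 ≡ 31
31^2 ≡ 105
31^53 ≡ 106
31^106 ≡ 1
Therefore the multiplicative order of 31 modulo 107 is 106.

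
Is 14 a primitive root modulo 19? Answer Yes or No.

Yes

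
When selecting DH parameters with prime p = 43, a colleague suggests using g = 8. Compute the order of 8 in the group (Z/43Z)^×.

14

Since 8 ∈ (Z/43Z)^×, its order divides φ(43) = 43 − 1 = 42 = 2 · 3 · 7.
Divisors of 42: 1, 2, 3, 6, 7, 14, 21, 42.
Evaluate successive powers at the divisors of 42:
8^1 ≡ 8
8^2 ≡ 21
8^3 ≡ 39
8^6 ≡ 16
8^7 ≡ 42
8^14 ≡ 1
Hence ord(8) = 14.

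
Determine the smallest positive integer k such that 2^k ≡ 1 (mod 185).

36

ord(2) | φ(185) = φ(5·37) = (5−1)·(37−1) = 4·36 = 144 = 2^4 · 3^2.
Divisors of 144: 1, 2, 3, 4, 6, 8, 9, 12, 16, 18, 24, 36, 48, 72, 144.
Evaluate successive powers at the divisors of 144:
2^1 ≡ 2 (mod 185)
2^2 ≡ 4 (mod 185)
2^3 ≡ 8 (mod 185)
2^4 ≡ 16 (mod 185)
2^6 ≡ 64 (mod 185)
2^8 ≡ 71 (mod 185)
2^9 ≡ 142 (mod 185)
2^12 ≡ 26 (mod 185)
2^16 ≡ 46 (mod 185)
2^18 ≡ 184 (mod 185)
2^24 ≡ 121 (mod 185)
2^36 ≡ 1 (mod 185) ✓
So ord_185(2) = 36.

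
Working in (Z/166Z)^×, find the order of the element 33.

By Lagrange's theorem, ord_166(33) divides φ(166) = φ(2)·φ(83) = 1·82 = 82 = 2 · 41.
Divisors of 82: 1, 2, 41, 82.
Compute 33^d (mod 166) for the divisors d until we hit 1:
33^1 ≡ 33
33^2 ≡ 93
33^41 ≡ 1
The smallest such exponent is 41, so the order of 33 is 41.

41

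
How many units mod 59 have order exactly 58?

φ(59) = 59 − 1 = 58 = 2 · 29.
(Z/59Z)^× is cyclic (|G| = 58); a cyclic group of order m has exactly φ(d) elements of each order d | m, and none otherwise.
58 = 2 · 29 divides 58, and φ(58) = 28.

28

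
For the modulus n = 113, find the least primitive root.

3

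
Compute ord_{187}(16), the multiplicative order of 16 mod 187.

Since 16 ∈ (Z/187Z)^×, its order divides φ(187) = φ(11·17) = (11−1)·(17−1) = 10·16 = 160 = 2^5 · 5.
Divisors of 160: 1, 2, 4, 5, 8, 10, 16, 20, 32, 40, 80, 160.
Evaluate successive powers at the divisors of 160:
16^1 ≡ 16
16^2 ≡ 69
16^4 ≡ 86
16^5 ≡ 67
16^8 ≡ 103
16^10 ≡ 1
So ord_187(16) = 10.

10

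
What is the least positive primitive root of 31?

3

φ(31) = 31 − 1 = 30 = 2 · 3 · 5.
Test candidates g = 2, 3, … against the prime factors q ∈ {2, 3, 5} of φ(31): g is a generator iff g^(30/q) ≢ 1 for every such q.
g = 2: 2^15 ≡ 1 — hits 1, so not a primitive root.
g = 3: 3^15 ≡ 30; 3^10 ≡ 25; 3^6 ≡ 16 — none is 1, so 3 is a primitive root.
Hence the least primitive root of 31 is 3.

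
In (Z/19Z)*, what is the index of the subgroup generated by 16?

The order of 16 must divide φ(19) = 19 − 1 = 18 = 2 · 3^2.
Divisors of 18: 1, 2, 3, 6, 9, 18.
Check 16^d mod 19 for each divisor in increasing order:
16^1 ≡ 16
16^2 ≡ 9
16^3 ≡ 11
16^6 ≡ 7
16^9 ≡ 1
The order of 16 is 9, so the subgroup it generates has 9 elements.
[(Z/19Z)^× : ⟨16⟩] = 18/9 = 2.

2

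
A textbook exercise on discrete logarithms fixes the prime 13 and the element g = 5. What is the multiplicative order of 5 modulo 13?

4

The order of 5 must divide φ(13) = 13 − 1 = 12 = 2^2 · 3.
Divisors of 12: 1, 2, 3, 4, 6, 12.
Compute 5^d (mod 13) for the divisors d until we hit 1:
5^1 ≡ 5 (mod 13)
5^2 ≡ 12 (mod 13)
5^3 ≡ 8 (mod 13)
5^4 ≡ 1 (mod 13) ✓
Therefore the multiplicative order of 5 modulo 13 is 4.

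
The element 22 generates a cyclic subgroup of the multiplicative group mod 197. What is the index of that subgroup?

ord(22) | φ(197) = 197 − 1 = 196 = 2^2 · 7^2.
Divisors of 196: 1, 2, 4, 7, 14, 28, 49, 98, 196.
Check 22^d mod 197 for each divisor in increasing order:
22^1 ≡ 22
22^2 ≡ 90
22^4 ≡ 23
22^7 ≡ 33
22^14 ≡ 104
22^28 ≡ 178
22^49 ≡ 196
22^98 ≡ 1
Thus |⟨22⟩| = ord(22) = 98.
Index = |(Z/197Z)^×| / |⟨22⟩| = 196 / 98 = 2.

2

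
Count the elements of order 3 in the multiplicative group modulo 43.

2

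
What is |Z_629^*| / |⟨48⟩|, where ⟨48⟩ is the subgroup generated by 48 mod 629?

12

The order of 48 must divide φ(629) = φ(17·37) = (17−1)·(37−1) = 16·36 = 576 = 2^6 · 3^2.
Divisors of 576: 1, 2, 3, 4, 6, 8, 9, 12, 16, 18, 24, 32, 36, 48, 64, 72, 96, 144, 192, 288, 576.
Evaluate successive powers at the divisors of 576:
48^1 ≡ 48 (mod 629)
48^2 ≡ 417 (mod 629)
48^3 ≡ 517 (mod 629)
48^4 ≡ 285 (mod 629)
48^6 ≡ 593 (mod 629)
48^8 ≡ 84 (mod 629)
48^9 ≡ 258 (mod 629)
48^12 ≡ 38 (mod 629)
48^16 ≡ 137 (mod 629)
48^18 ≡ 519 (mod 629)
48^24 ≡ 186 (mod 629)
48^32 ≡ 528 (mod 629)
48^36 ≡ 149 (mod 629)
48^48 ≡ 1 (mod 629) ✓
Thus |⟨48⟩| = ord(48) = 48.
Index = |(Z/629Z)^×| / |⟨48⟩| = 576 / 48 = 12.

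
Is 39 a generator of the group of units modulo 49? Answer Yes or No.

φ(49) = φ(7^2) = 7·(7−1) = 42 = 2 · 3 · 7.
An element g generates (Z/49Z)^× iff g^(42/q) ≢ 1 (mod 49) for each prime q ∈ {2, 3, 7}.
39^21 ≡ 1 (mod 49)  [q = 2: ≡ 1 ✗]
39^14 ≡ 30 (mod 49)  [q = 3: ≢ 1 ✓]
39^6 ≡ 8 (mod 49)  [q = 7: ≢ 1 ✓]
The check at q = 2 fails, so 39 generates a proper subgroup.

No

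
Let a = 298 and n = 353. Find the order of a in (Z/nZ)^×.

352

By Lagrange's theorem, ord_353(298) divides φ(353) = 353 − 1 = 352 = 2^5 · 11.
Divisors of 352: 1, 2, 4, 8, 11, 16, 22, 32, 44, 88, 176, 352.
Check 298^d mod 353 for each divisor in increasing order:
298^1 ≡ 298 (mod 353)
298^2 ≡ 201 (mod 353)
298^4 ≡ 159 (mod 353)
298^8 ≡ 218 (mod 353)
298^11 ≡ 294 (mod 353)
298^16 ≡ 222 (mod 353)
298^22 ≡ 304 (mod 353)
298^32 ≡ 217 (mod 353)
298^44 ≡ 283 (mod 353)
298^88 ≡ 311 (mod 353)
298^176 ≡ 352 (mod 353)
298^352 ≡ 1 (mod 353) ✓
The smallest such exponent is 352, so the order of 298 is 352.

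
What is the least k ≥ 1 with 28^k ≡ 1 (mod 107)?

106

The order of 28 must divide φ(107) = 107 − 1 = 106 = 2 · 53.
Divisors of 106: 1, 2, 53, 106.
Check 28^d mod 107 for each divisor in increasing order:
28^1 ≡ 28 (mod 107)
28^2 ≡ 35 (mod 107)
28^53 ≡ 106 (mod 107)
28^106 ≡ 1 (mod 107) ✓
So ord_107(28) = 106.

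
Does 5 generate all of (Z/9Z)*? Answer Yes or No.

Yes

φ(9) = φ(3^2) = 3·(3−1) = 6 = 2 · 3.
It suffices to check that the order of 5 is not a proper divisor of 6: compute 5^(6/q) for q ∈ {2, 3}.
5^3 ≡ 8 (mod 9)  [q = 2: ≢ 1 ✓]
5^2 ≡ 7 (mod 9)  [q = 3: ≢ 1 ✓]
Every test exponent gives a nontrivial residue, hence 5 generates the full group.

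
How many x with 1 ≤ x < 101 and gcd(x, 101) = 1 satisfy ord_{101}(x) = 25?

φ(101) = 101 − 1 = 100 = 2^2 · 5^2.
In a cyclic group of order 100, there are φ(d) elements of order d for each divisor d of 100, and zero for non-divisors.
25 = 5^2 divides 100, and φ(25) = 20.

20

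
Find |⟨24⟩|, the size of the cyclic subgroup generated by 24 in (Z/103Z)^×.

34

By Lagrange's theorem, ord_103(24) divides φ(103) = 103 − 1 = 102 = 2 · 3 · 17.
Divisors of 102: 1, 2, 3, 6, 17, 34, 51, 102.
Test each divisor d:
24^1 ≡ 24
24^2 ≡ 61
24^3 ≡ 22
24^6 ≡ 72
24^17 ≡ 102
24^34 ≡ 1
So ord_103(24) = 34.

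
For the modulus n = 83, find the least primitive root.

φ(83) = 83 − 1 = 82 = 2 · 41.
g is a primitive root iff g^(82/q) ≢ 1 (mod 83) for each prime q ∈ {2, 41}.
g = 2: 2^41 ≡ 82; 2^2 ≡ 4 — none is 1, so 2 is a primitive root.
So 2 is the smallest generator of (Z/83Z)^×.

2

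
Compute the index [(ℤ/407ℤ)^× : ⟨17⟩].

2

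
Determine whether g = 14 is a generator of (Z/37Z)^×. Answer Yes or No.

No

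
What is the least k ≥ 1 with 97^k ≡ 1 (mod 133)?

ord(97) | φ(133) = φ(7·19) = (7−1)·(19−1) = 6·18 = 108 = 2^2 · 3^3.
Divisors of 108: 1, 2, 3, 4, 6, 9, 12, 18, 27, 36, 54, 108.
Check 97^d mod 133 for each divisor in increasing order:
97^1 ≡ 97 (mod 133)
97^2 ≡ 99 (mod 133)
97^3 ≡ 27 (mod 133)
97^4 ≡ 92 (mod 133)
97^6 ≡ 64 (mod 133)
97^9 ≡ 132 (mod 133)
97^12 ≡ 106 (mod 133)
97^18 ≡ 1 (mod 133) ✓
Therefore the multiplicative order of 97 modulo 133 is 18.

18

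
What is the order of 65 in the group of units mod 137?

Since 65 ∈ (Z/137Z)^×, its order divides φ(137) = 137 − 1 = 136 = 2^3 · 17.
Divisors of 136: 1, 2, 4, 8, 17, 34, 68, 136.
Check 65^d mod 137 for each divisor in increasing order:
65^1 ≡ 65 (mod 137)
65^2 ≡ 115 (mod 137)
65^4 ≡ 73 (mod 137)
65^8 ≡ 123 (mod 137)
65^17 ≡ 136 (mod 137)
65^34 ≡ 1 (mod 137) ✓
The smallest such exponent is 34, so the order of 65 is 34.

34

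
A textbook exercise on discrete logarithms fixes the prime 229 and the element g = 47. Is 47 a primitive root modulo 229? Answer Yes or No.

Yes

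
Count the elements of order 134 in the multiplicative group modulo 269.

66

φ(269) = 269 − 1 = 268 = 2^2 · 67.
(Z/269Z)^× is cyclic (|G| = 268); a cyclic group of order m has exactly φ(d) elements of each order d | m, and none otherwise.
134 = 2 · 67 divides 268, and φ(134) = 66.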